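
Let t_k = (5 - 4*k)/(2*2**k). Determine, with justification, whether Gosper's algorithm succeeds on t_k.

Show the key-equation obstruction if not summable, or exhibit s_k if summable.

r(k) = (4*k - 1)/(2*(4*k - 5)) after simplifying.
So A=1/2 and B=1, with C=k - 5/4.
Set up (1/2)·f(k+1) − (1)·f(k) − (k - 5/4) = 0.
From deg A=0, deg B=0, deg C=1: d=1.
Coefficient equations give f(k) = -(4*k - 1)/2.
Get s_k = R·t_k = (4*k - 1)/2**k with R(k) = B(k−1)f(k)/C(k) = -2*(4*k - 1)/(4*k - 5).
Check: Δs_k = (5 - 4*k)/(2*2**k). ✓

Yes. s_k = (4*k - 1)/2**k.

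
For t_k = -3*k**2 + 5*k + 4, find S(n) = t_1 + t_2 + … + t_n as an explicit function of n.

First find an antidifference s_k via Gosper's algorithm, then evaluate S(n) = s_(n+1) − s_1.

S(n) = n*(-n**2 + n + 6)

Compute t_(k+1)/t_k: get (3*k**2 + k - 6)/(3*k**2 - 5*k - 4).
Normal form (A,B,C) = (1, 1, k**2 - 5*k/3 - 4/3).
Need (1)·f(k+1) − (1)·f(k) = k**2 - 5*k/3 - 4/3.
Degrees (0,0,2) ⇒ d ≤ 3.
Solve for f: f(k) = k*(k**2 - 4*k - 1)/3 (degree 3 ≤ 3).
R(k) = B(k−1)·f(k)/C(k) = k*(k**2 - 4*k - 1)/(3*k**2 - 5*k - 4); s_k = R·t_k = k*(-k**2 + 4*k + 1).
Verify: -3*k**2 + 5*k + 4 matches t_k.
Evaluate: s_(n+1) = -n**3 + n**2 + 6*n + 4; subtract s_(1) = 4 ⇒ S(n) = n*(-n**2 + n + 6).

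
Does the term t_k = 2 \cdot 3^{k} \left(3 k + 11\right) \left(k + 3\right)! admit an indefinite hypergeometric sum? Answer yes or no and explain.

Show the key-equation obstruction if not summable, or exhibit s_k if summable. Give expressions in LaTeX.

Step 1: r(k) = 3*(k + 4)*(3*k + 14)/(3*k + 11).
Take A(k)=3*k + 12, B(k)=1, C(k)=k + 11/3.
Need (3*k + 12)·f(k+1) − (1)·f(k) = k + 11/3.
Bound: deg f ≤ 0.
A polynomial solution: f(k) = 1/3.
Then R = B(k−1)f/C = 1/(3*k + 11), so s_k = R(k)·t_k = 2*3**k*factorial(k + 3).
Verify: 2*3**k*(3*k + 11)*factorial(k + 3) matches t_k.

Yes. s_k = 2 \cdot 3^{k} \left(k + 3\right)!.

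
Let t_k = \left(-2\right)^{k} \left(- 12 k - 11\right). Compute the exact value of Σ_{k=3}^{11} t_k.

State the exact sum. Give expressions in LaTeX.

The ratio is 2*(-12*k - 23)/(12*k + 11).
So A=-2 and B=1, with C=k + 11/12.
Set up (-2)·f(k+1) − (1)·f(k) − (k + 11/12) = 0.
Bound: deg f ≤ 1.
Match coefficients ⇒ f(k) = -(4*k + 1)/12.
So s_k = (B(k−1)f/C)·t_k = (-(4*k + 1)/(12*k + 11))·t_k = (-2)**k*(4*k + 1).
Δs = (-2)**k*(-12*k - 11), as required.
Telescoping: Σ = s_(12) − s_(3) = 200704 − (-104) = 200808.

Σ = 200808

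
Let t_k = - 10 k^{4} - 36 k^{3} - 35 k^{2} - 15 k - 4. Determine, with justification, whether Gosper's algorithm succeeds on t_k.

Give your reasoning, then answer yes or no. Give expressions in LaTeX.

r(k) = (10*k**4 + 76*k**3 + 203*k**2 + 233*k + 100)/(10*k**4 + 36*k**3 + 35*k**2 + 15*k + 4) after simplifying.
So A=1 and B=1, with C=k**4 + 18*k**3/5 + 7*k**2/2 + 3*k/2 + 2/5.
Solve (1)·f(k+1) − (1)·f(k) = k**4 + 18*k**3/5 + 7*k**2/2 + 3*k/2 + 2/5.
d = 5 from the (0,0,4) case.
Solve for f: f(k) = k*(2*k**4 + 4*k**3 - 3*k**2 - k + 2)/10 (degree 5 ≤ 5).
So s_k = (B(k−1)f/C)·t_k = (k*(2*k**4 + 4*k**3 - 3*k**2 - k + 2)/(10*k**4 + 36*k**3 + 35*k**2 + 15*k + 4))·t_k = k*(-2*k**4 - 4*k**3 + 3*k**2 + k - 2).
Δs = -10*k**4 - 36*k**3 - 35*k**2 - 15*k - 4, as required.

Yes. s_k = k \left(- 2 k^{4} - 4 k^{3} + 3 k^{2} + k - 2\right).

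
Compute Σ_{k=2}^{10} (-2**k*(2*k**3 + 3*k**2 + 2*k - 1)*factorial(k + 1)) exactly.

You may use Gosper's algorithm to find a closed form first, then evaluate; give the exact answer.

The ratio is 2*(2*k**4 + 13*k**3 + 32*k**2 + 34*k + 12)/(2*k**3 + 3*k**2 + 2*k - 1).
So A=2*k + 4 and B=1, with C=k**3 + 3*k**2/2 + k - 1/2.
Key eq: (2*k + 4)·f(k+1) = (1)·f(k) + (k**3 + 3*k**2/2 + k - 1/2).
d = 2 from the (1,0,3) case.
Coefficient equations give f(k) = (k - 1)**2/2.
Certificate R = B(k−1)f/C = (k - 1)**2/(2*k**3 + 3*k**2 + 2*k - 1) gives s_k = -2**k*(k - 1)**2*factorial(k + 1).
s_(k+1) − s_k = -2**k*(2*k**3 + 3*k**2 + 2*k - 1)*factorial(k + 1) = t_k.
Σ_(k=2)^(10) t_k = s_(11) − s_(2) = -98099527680000 − (-24) = -98099527679976.

Σ = -98099527679976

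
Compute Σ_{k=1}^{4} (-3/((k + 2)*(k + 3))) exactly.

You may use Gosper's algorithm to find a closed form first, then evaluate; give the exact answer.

Σ = -4/7

Compute t_(k+1)/t_k: get (k + 2)/(k + 4).
Normal form (A,B,C) = (k + 2, k + 4, 1).
Key eq: (k + 2)·f(k+1) = (k + 3)·f(k) + (1).
Degrees (1,1,0) ⇒ d ≤ 1.
Coefficient equations give f(k) = k/2.
Certificate R = B(k−1)f/C = k*(k + 3)/2 gives s_k = -3*k/(2*k + 4).
Check: Δs_k = -3/(k**2 + 5*k + 6). ✓
Evaluate s at k=5 and k=1: -15/14 and -1/2; difference -4/7.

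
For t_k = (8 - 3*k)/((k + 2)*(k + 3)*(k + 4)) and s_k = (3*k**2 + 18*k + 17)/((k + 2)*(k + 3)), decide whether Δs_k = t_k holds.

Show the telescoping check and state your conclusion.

s_(k+1) = (18*k + 3*(k + 1)**2 + 35)/((k + 3)*(k + 4))
s_(k+1) − s_k = (8 - 3*k)/(k**3 + 9*k**2 + 26*k + 24)
(s_(k+1) − s_k) − t_k = 0

valid; difference matches t_k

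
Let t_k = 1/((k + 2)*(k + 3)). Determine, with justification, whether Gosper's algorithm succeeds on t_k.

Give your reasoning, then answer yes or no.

Yes. s_k = k/(2*(k + 2)).

Step 1: r(k) = (k + 2)/(k + 4).
A = k + 2, B = k + 4, C = 1.
f must satisfy (k + 2)·f(k+1) − (k + 3)·f(k) = 1.
deg f ≤ 1 (via 1,1,0).
A polynomial solution: f(k) = k/2.
Get s_k = R·t_k = k/(2*(k + 2)) with R(k) = B(k−1)f(k)/C(k) = k*(k + 3)/2.
Verify: 1/(k**2 + 5*k + 6) matches t_k.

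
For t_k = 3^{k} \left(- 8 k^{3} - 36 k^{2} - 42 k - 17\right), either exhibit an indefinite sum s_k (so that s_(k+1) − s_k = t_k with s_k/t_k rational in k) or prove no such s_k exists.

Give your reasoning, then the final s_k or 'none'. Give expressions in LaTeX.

s_k = 3^{k} \left(- 4 k^{3} - 3 k + 2\right)

r(k) = 3*(8*k**3 + 60*k**2 + 138*k + 103)/(8*k**3 + 36*k**2 + 42*k + 17) after simplifying.
Normal form (A,B,C) = (3, 1, k**3 + 9*k**2/2 + 21*k/4 + 17/8).
Need (3)·f(k+1) − (1)·f(k) = k**3 + 9*k**2/2 + 21*k/4 + 17/8.
Degrees (0,0,3) ⇒ d ≤ 3.
Match coefficients ⇒ f(k) = (2*k - 1)*(2*k**2 + k + 2)/8.
Then R = B(k−1)f/C = (2*k - 1)*(2*k**2 + k + 2)/(8*k**3 + 36*k**2 + 42*k + 17), so s_k = R(k)·t_k = 3**k*(-4*k**3 - 3*k + 2).
s_(k+1) − s_k = 3**k*(4*k**3 - 6*k - 12*(k + 1)**3 - 5) = t_k.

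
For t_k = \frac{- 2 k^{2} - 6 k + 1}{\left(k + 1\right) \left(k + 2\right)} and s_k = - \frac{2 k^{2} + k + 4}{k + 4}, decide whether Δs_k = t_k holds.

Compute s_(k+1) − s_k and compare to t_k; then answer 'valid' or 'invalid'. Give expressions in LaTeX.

Invalid: residual \frac{3 \left(9 k^{2} + 17 k - 12\right)}{k^{4} + 12 k^{3} + 49 k^{2} + 78 k + 40} ≠ 0.

s_(k+1) = (-k - 2*(k + 1)**2 - 5)/(k + 5)
s_(k+1) − s_k = 2*(-k**2 - 9*k - 4)/(k**2 + 9*k + 20)
(s_(k+1) − s_k) − t_k = 3*(9*k**2 + 17*k - 12)/(k**4 + 12*k**3 + 49*k**2 + 78*k + 40)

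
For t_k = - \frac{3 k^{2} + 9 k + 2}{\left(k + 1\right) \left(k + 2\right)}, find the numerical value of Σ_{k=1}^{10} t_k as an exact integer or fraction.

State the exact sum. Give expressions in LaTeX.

Σ = -85/3

Ratio r(k) = (k + 1)*(9*k + 3*(k + 1)**2 + 11)/((k + 3)*(3*k**2 + 9*k + 2)).
Take A(k)=k + 1, B(k)=k + 3, C(k)=k**2 + 3*k + 2/3.
Solve (k + 1)·f(k+1) − (k + 2)·f(k) = k**2 + 3*k + 2/3.
d = 2 from the (1,1,2) case.
Solving with deg f ≤ 2: f(k) = k*(3*k - 1)/3.
So s_k = (B(k−1)f/C)·t_k = (k*(k + 2)*(3*k - 1)/(3*k**2 + 9*k + 2))·t_k = k*(1 - 3*k)/(k + 1).
s_(k+1) − s_k = (-3*k**2 - 9*k - 2)/(k**2 + 3*k + 2) = t_k.
Evaluate s at k=11 and k=1: -88/3 and -1; difference -85/3.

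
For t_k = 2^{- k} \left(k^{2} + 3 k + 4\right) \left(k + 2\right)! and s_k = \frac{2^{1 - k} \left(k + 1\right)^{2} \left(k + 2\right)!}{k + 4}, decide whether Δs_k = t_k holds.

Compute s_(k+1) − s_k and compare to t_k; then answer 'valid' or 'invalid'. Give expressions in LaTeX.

s_(k+1) = (k + 2)**2*factorial(k + 3)/(2**k*(k + 5))
s_(k+1) − s_k = (k**4 + 9*k**3 + 30*k**2 + 54*k + 38)*factorial(k + 2)/(2**k*(k + 4)*(k + 5))
(s_(k+1) − s_k) − t_k = -3*(k**3 + 7*k**2 + 14*k + 14)*factorial(k + 2)/(2**k*(k + 4)*(k + 5))

Invalid: residual - \frac{3 \cdot 2^{- k} \left(k^{3} + 7 k^{2} + 14 k + 14\right) \left(k + 2\right)!}{\left(k + 4\right) \left(k + 5\right)} ≠ 0.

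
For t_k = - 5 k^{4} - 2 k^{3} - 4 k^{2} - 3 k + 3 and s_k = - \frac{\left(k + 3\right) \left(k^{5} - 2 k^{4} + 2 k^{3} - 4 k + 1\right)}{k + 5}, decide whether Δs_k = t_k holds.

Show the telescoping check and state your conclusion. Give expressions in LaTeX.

s_(k+1) = (k + 4)*(4*k - (k + 1)**5 + 2*(k + 1)**4 - 2*(k + 1)**3 + 3)/(k + 6)
s_(k+1) − s_k = (-5*k**6 - 49*k**5 - 118*k**4 - 83*k**3 - 104*k**2 - 25*k + 58)/(k**2 + 11*k + 30)
(s_(k+1) − s_k) − t_k = 2*(4*k**5 + 29*k**4 + 12*k**3 + 23*k**2 + 16*k - 16)/(k**2 + 11*k + 30)

Invalid: residual \frac{2 \left(4 k^{5} + 29 k^{4} + 12 k^{3} + 23 k^{2} + 16 k - 16\right)}{k^{2} + 11 k + 30} ≠ 0.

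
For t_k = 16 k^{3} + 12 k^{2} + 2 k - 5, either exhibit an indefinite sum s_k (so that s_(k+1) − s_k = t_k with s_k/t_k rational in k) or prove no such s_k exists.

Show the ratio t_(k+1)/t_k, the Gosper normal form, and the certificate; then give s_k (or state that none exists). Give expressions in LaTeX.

s_k = k \left(4 k^{3} - 4 k^{2} - k - 4\right)

r(k) = (16*k**3 + 60*k**2 + 74*k + 25)/(16*k**3 + 12*k**2 + 2*k - 5) after simplifying.
Take A(k)=1, B(k)=1, C(k)=k**3 + 3*k**2/4 + k/8 - 5/16.
Solve (1)·f(k+1) − (1)·f(k) = k**3 + 3*k**2/4 + k/8 - 5/16.
d = 4 from the (0,0,3) case.
A polynomial solution: f(k) = k*(4*k**3 - 4*k**2 - k - 4)/16.
Certificate R = B(k−1)f/C = k*(4*k**3 - 4*k**2 - k - 4)/(16*k**3 + 12*k**2 + 2*k - 5) gives s_k = k*(4*k**3 - 4*k**2 - k - 4).
s_(k+1) − s_k = 16*k**3 + 12*k**2 + 2*k - 5 = t_k.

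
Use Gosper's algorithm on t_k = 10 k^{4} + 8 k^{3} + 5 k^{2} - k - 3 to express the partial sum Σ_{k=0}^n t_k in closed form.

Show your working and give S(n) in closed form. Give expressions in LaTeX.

S(n) = 2 n^{5} + 7 n^{4} + 9 n^{3} + 4 n^{2} - 3 n - 3

Compute t_(k+1)/t_k: get (10*k**4 + 48*k**3 + 89*k**2 + 73*k + 19)/(10*k**4 + 8*k**3 + 5*k**2 - k - 3).
Factor: A=1; B=1; C=k**4 + 4*k**3/5 + k**2/2 - k/10 - 3/10.
f must satisfy (1)·f(k+1) − (1)·f(k) = k**4 + 4*k**3/5 + k**2/2 - k/10 - 3/10.
d = 5 from the (0,0,4) case.
Solve for f: f(k) = k*(k**2 - k - 1)*(2*k**2 - k + 2)/10 (degree 5 ≤ 5).
Get s_k = R·t_k = k*(2*k**4 - 3*k**3 + k**2 - k - 2) with R(k) = B(k−1)f(k)/C(k) = k*(k**2 - k - 1)*(2*k**2 - k + 2)/(10*k**4 + 8*k**3 + 5*k**2 - k - 3).
Δs = 10*k**4 + 8*k**3 + 5*k**2 - k - 3, as required.
Σ_(k=0)^n t_k = s_(n+1) − s_(0) = (2*n**5 + 7*n**4 + 9*n**3 + 4*n**2 - 3*n - 3) − (0), i.e. 2*n**5 + 7*n**4 + 9*n**3 + 4*n**2 - 3*n - 3.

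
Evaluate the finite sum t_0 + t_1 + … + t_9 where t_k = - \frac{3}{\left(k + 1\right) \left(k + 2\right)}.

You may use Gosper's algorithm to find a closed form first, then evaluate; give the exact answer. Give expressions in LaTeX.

r(k) = (k + 1)/(k + 3) after simplifying.
A = k + 1, B = k + 3, C = 1.
Need (k + 1)·f(k+1) − (k + 2)·f(k) = 1.
Degrees (1,1,0) ⇒ d ≤ 1.
Match coefficients ⇒ f(k) = k.
So s_k = (B(k−1)f/C)·t_k = (k*(k + 2))·t_k = -3*k/(k + 1).
s_(k+1) − s_k = -3/(k**2 + 3*k + 2) = t_k.
Sum = s_(10) − s_(0); s_(10) = -30/11, s_(0) = 0 ⇒ -30/11.

Σ = -30/11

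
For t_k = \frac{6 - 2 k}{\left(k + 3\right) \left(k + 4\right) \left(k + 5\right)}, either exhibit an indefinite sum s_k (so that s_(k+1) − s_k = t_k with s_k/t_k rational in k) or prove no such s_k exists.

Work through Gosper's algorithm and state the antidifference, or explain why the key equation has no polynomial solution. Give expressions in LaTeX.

r(k) = (k - 2)*(k + 3)/((k - 3)*(k + 6)) after simplifying.
So A=k + 3 and B=k + 6, with C=k - 3.
f must satisfy (k + 3)·f(k+1) − (k + 5)·f(k) = k - 3.
Bound: deg f ≤ 2.
Solve for f: f(k) = -k (degree 1 ≤ 2).
Get s_k = R·t_k = 2*k/((k + 3)*(k + 4)) with R(k) = B(k−1)f(k)/C(k) = -k*(k + 5)/(k - 3).
Δs = 2*(3 - k)/(k**3 + 12*k**2 + 47*k + 60), as required.

s_k = \frac{2 k}{\left(k + 3\right) \left(k + 4\right)}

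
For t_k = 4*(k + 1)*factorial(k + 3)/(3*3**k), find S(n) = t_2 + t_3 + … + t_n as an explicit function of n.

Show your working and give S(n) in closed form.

Step 1: r(k) = (k + 2)*(k + 4)/(3*(k + 1)).
So A=k/3 + 4/3 and B=1, with C=k + 1.
Need (k/3 + 4/3)·f(k+1) − (1)·f(k) = k + 1.
d = 0 from the (1,0,1) case.
A polynomial solution: f(k) = 3.
Certificate R = B(k−1)f/C = 3/(k + 1) gives s_k = 4*factorial(k + 3)/3**k.
Δs = 4*(k + 1)*factorial(k + 3)/(3*3**k), as required.
s_(n+1) = 4*3**(-n - 1)*factorial(n + 4) and s_(2) = 160/3, so S(n) = -160/3 + 4*factorial(n + 4)/(3*3**n).

S(n) = -160/3 + 4*factorial(n + 4)/(3*3**n)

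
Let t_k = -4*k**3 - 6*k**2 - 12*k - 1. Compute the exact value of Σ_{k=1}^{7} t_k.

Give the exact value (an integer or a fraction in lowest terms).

Σ = -4319

The ratio is (4*k**3 + 18*k**2 + 36*k + 23)/(4*k**3 + 6*k**2 + 12*k + 1).
Normal form (A,B,C) = (1, 1, k**3 + 3*k**2/2 + 3*k + 1/4).
Need (1)·f(k+1) − (1)·f(k) = k**3 + 3*k**2/2 + 3*k + 1/4.
Bound: deg f ≤ 4.
A polynomial solution: f(k) = k*(k**3 + 4*k - 4)/4.
So s_k = (B(k−1)f/C)·t_k = (k*(k**3 + 4*k - 4)/(4*k**3 + 6*k**2 + 12*k + 1))·t_k = k*(-k**3 - 4*k + 4).
Check: Δs_k = -4*k**3 - 6*k**2 - 12*k - 1. ✓
Σ_(k=1)^(7) t_k = s_(8) − s_(1) = -4320 − (-1) = -4319.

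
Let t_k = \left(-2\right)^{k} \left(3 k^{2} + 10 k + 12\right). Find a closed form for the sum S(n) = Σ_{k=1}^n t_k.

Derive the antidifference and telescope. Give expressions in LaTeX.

Compute t_(k+1)/t_k: get 2*(-3*k**2 - 16*k - 25)/(3*k**2 + 10*k + 12).
Take A(k)=-2, B(k)=1, C(k)=k**2 + 10*k/3 + 4.
Solve (-2)·f(k+1) − (1)·f(k) = k**2 + 10*k/3 + 4.
Bound: deg f ≤ 2.
Match coefficients ⇒ f(k) = -(k**2 + 2*k + 2)/3.
Get s_k = R·t_k = (-2)**k*(-k**2 - 2*k - 2) with R(k) = B(k−1)f(k)/C(k) = -(k**2 + 2*k + 2)/(3*k**2 + 10*k + 12).
Verify: (-2)**k*(3*k**2 + 10*k + 12) matches t_k.
Evaluate: s_(n+1) = 2*(-2)**n*(n**2 + 4*n + 5); subtract s_(1) = 10 ⇒ S(n) = 2*(-2)**n*n**2 + 8*(-2)**n*n + 10*(-2)**n - 10.

S(n) = 2 \left(-2\right)^{n} n^{2} + 8 \left(-2\right)^{n} n + 10 \left(-2\right)^{n} - 10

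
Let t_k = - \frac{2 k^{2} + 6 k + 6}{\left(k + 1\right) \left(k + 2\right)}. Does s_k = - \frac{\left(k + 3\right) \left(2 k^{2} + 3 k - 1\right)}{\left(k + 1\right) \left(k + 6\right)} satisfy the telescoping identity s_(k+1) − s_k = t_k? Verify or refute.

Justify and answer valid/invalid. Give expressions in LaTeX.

Invalid: residual \frac{3 \left(11 k^{2} + 37 k + 38\right)}{k^{4} + 16 k^{3} + 83 k^{2} + 152 k + 84} ≠ 0.

s_(k+1) = -(k + 4)*(3*k + 2*(k + 1)**2 + 2)/((k + 2)*(k + 7))
s_(k+1) − s_k = (-2*k**4 - 32*k**3 - 135*k**2 - 219*k - 138)/(k**4 + 16*k**3 + 83*k**2 + 152*k + 84)
(s_(k+1) − s_k) − t_k = 3*(11*k**2 + 37*k + 38)/(k**4 + 16*k**3 + 83*k**2 + 152*k + 84)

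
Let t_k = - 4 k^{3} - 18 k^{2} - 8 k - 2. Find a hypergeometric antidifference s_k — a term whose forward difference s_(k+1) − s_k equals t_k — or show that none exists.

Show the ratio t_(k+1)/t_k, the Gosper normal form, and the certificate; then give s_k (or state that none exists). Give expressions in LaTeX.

s_k = k \left(- k^{3} - 4 k^{2} + 4 k - 1\right)

Step 1: r(k) = (2*k**3 + 15*k**2 + 28*k + 16)/(2*k**3 + 9*k**2 + 4*k + 1).
Gosper form: A/B · C(k+1)/C(k) with A=1, B=1, C=k**3 + 9*k**2/2 + 2*k + 1/2.
Need (1)·f(k+1) − (1)·f(k) = k**3 + 9*k**2/2 + 2*k + 1/2.
Bound: deg f ≤ 4.
A polynomial solution: f(k) = k*(k**3 + 4*k**2 - 4*k + 1)/4.
Certificate R = B(k−1)f/C = k*(k**3 + 4*k**2 - 4*k + 1)/(2*(2*k**3 + 9*k**2 + 4*k + 1)) gives s_k = k*(-k**3 - 4*k**2 + 4*k - 1).
Check: Δs_k = -4*k**3 - 18*k**2 - 8*k - 2. ✓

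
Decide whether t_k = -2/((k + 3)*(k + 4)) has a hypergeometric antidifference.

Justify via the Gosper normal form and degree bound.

Ratio r(k) = (k + 3)/(k + 5).
A = k + 3, B = k + 5, C = 1.
f must satisfy (k + 3)·f(k+1) − (k + 4)·f(k) = 1.
d = 1 from the (1,1,0) case.
Coefficient equations give f(k) = k/3.
So s_k = (B(k−1)f/C)·t_k = (k*(k + 4)/3)·t_k = -2*k/(3*k + 9).
s_(k+1) − s_k = -2/(k**2 + 7*k + 12) = t_k.

Yes. s_k = -2*k/(3*k + 9).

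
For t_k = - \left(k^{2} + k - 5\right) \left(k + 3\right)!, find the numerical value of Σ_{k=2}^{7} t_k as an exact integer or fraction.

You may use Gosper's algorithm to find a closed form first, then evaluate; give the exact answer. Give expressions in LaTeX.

Ratio r(k) = (k + 4)*(k + (k + 1)**2 - 4)/(k**2 + k - 5).
So A=k + 4 and B=1, with C=k**2 + k - 5.
Set up (k + 4)·f(k+1) − (1)·f(k) − (k**2 + k - 5) = 0.
d = 1 from the (1,0,2) case.
A polynomial solution: f(k) = k - 3.
Get s_k = R·t_k = -(k - 3)*factorial(k + 3) with R(k) = B(k−1)f(k)/C(k) = (k - 3)/(k**2 + k - 5).
Verify: -(k**2 + k - 5)*factorial(k + 3) matches t_k.
Evaluate s at k=8 and k=2: -199584000 and 120; difference -199584120.

Σ = -199584120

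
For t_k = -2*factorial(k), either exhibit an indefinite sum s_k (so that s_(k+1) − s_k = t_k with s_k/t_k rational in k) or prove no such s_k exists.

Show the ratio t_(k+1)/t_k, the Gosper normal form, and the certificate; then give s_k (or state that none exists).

Compute t_(k+1)/t_k: get k + 1.
So A=k + 1 and B=1, with C=1.
Solve (k + 1)·f(k+1) − (1)·f(k) = 1.
From deg A=1, deg B=0, deg C=0: d=-1.
Negative degree bound (-1): no f exists, t_k not Gosper-summable.

none — t_k is not Gosper-summable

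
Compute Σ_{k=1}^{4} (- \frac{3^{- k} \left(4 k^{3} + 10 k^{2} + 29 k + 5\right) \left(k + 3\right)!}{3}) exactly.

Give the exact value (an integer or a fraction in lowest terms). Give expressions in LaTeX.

Compute t_(k+1)/t_k: get (4*k**4 + 38*k**3 + 149*k**2 + 292*k + 192)/(3*(4*k**3 + 10*k**2 + 29*k + 5)).
Factor: A=k/3 + 4/3; B=1; C=k**3 + 5*k**2/2 + 29*k/4 + 5/4.
Solve (k/3 + 4/3)·f(k+1) − (1)·f(k) = k**3 + 5*k**2/2 + 29*k/4 + 5/4.
Degrees (1,0,3) ⇒ d ≤ 2.
A polynomial solution: f(k) = 3*(4*k**2 - 2*k - 3)/4.
Get s_k = R·t_k = (-4*k**2 + 2*k + 3)*factorial(k + 3)/3**k with R(k) = B(k−1)f(k)/C(k) = 3*(4*k**2 - 2*k - 3)/(4*k**3 + 10*k**2 + 29*k + 5).
Δs = -(4*k**3 + 10*k**2 + 29*k + 5)*factorial(k + 3)/(3*3**k), as required.
Telescoping: Σ = s_(5) − s_(1) = -129920/9 − (8) = -129992/9.

Σ = -129992/9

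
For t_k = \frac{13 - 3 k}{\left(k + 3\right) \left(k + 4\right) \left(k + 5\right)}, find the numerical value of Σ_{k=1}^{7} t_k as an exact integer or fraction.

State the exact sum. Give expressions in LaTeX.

The ratio is (k + 3)*(3*k - 10)/((k + 6)*(3*k - 13)).
Take A(k)=k + 3, B(k)=k + 6, C(k)=k - 13/3.
Need (k + 3)·f(k+1) − (k + 5)·f(k) = k - 13/3.
Bound: deg f ≤ 2.
Match coefficients ⇒ f(k) = -k*(k + 25)/18.
Then R = B(k−1)f/C = -k*(k + 5)*(k + 25)/(6*(3*k - 13)), so s_k = R(k)·t_k = k*(k + 25)/(6*(k + 3)*(k + 4)).
s_(k+1) − s_k = (13 - 3*k)/(k**3 + 12*k**2 + 47*k + 60) = t_k.
Sum = s_(8) − s_(1); s_(8) = 1/3, s_(1) = 13/60 ⇒ 7/60.

Σ = 7/60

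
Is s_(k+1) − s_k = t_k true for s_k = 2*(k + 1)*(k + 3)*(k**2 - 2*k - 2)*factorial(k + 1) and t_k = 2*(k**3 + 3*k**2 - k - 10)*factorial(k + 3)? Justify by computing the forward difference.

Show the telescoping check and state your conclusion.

s_(k+1) = 2*(k + 2)*(k + 4)*(k**2 - 3)*factorial(k + 2)
s_(k+1) − s_k = 2*(k**2 + 4*k + 6)*(k**3 + 3*k**2 - 3*k - 7)*factorial(k + 1)
(s_(k+1) − s_k) − t_k = -2*(k**4 + 5*k**3 + 4*k**2 - 10*k - 18)*factorial(k + 1)

Invalid: residual -2*(k**4 + 5*k**3 + 4*k**2 - 10*k - 18)*factorial(k + 1) ≠ 0.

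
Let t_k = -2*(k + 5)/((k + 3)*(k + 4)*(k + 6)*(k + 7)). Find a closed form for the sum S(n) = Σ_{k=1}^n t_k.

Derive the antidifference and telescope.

S(n) = n*(-n - 11)/(28*(n**2 + 11*n + 28))

t_(k+1)/t_k = (k + 3)*(k + 6)**2/((k + 5)**2*(k + 8)).
A = k + 3, B = k + 8, C = k**2 + 10*k + 25.
f must satisfy (k + 3)·f(k+1) − (k + 7)·f(k) = k**2 + 10*k + 25.
Degrees (1,1,2) ⇒ d ≤ 4.
A polynomial solution: f(k) = k*(k + 4)*(k + 5)*(k + 9)/36.
Get s_k = R·t_k = k*(-k - 9)/(18*(k**2 + 9*k + 18)) with R(k) = B(k−1)f(k)/C(k) = k*(k + 4)*(k + 7)*(k + 9)/(36*(k + 5)).
s_(k+1) − s_k = 2*(-k - 5)/(k**4 + 20*k**3 + 145*k**2 + 450*k + 504) = t_k.
Evaluate: s_(n+1) = (-n**2 - 11*n - 10)/(18*(n**2 + 11*n + 28)); subtract s_(1) = -5/252 ⇒ S(n) = n*(-n - 11)/(28*(n**2 + 11*n + 28)).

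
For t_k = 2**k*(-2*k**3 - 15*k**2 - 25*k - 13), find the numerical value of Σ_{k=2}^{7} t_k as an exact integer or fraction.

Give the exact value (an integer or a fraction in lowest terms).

The ratio is 2*(2*k**3 + 21*k**2 + 61*k + 55)/(2*k**3 + 15*k**2 + 25*k + 13).
Take A(k)=2, B(k)=1, C(k)=k**3 + 15*k**2/2 + 25*k/2 + 13/2.
Key eq: (2)·f(k+1) = (1)·f(k) + (k**3 + 15*k**2/2 + 25*k/2 + 13/2).
deg f ≤ 3 (via 0,0,3).
Solve for f: f(k) = (2*k**3 + 3*k**2 + k + 1)/2 (degree 3 ≤ 3).
Get s_k = R·t_k = 2**k*(-2*k**3 - 3*k**2 - k - 1) with R(k) = B(k−1)f(k)/C(k) = (2*k**3 + 3*k**2 + k + 1)/(2*k**3 + 15*k**2 + 25*k + 13).
Check: Δs_k = 2**k*(-2*k**3 - 15*k**2 - 25*k - 13). ✓
Σ_(k=2)^(7) t_k = s_(8) − s_(2) = -313600 − (-124) = -313476.

Σ = -313476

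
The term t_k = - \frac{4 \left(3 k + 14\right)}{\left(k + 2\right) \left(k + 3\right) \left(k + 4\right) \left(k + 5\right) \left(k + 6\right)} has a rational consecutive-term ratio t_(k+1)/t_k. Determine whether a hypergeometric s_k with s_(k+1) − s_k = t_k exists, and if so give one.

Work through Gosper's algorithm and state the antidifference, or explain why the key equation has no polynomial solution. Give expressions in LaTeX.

Step 1: r(k) = (k + 2)*(3*k + 17)/((k + 7)*(3*k + 14)).
Factor: A=k + 2; B=k + 7; C=k + 14/3.
Key eq: (k + 2)·f(k+1) = (k + 6)·f(k) + (k + 14/3).
d = 4 from the (1,1,1) case.
A polynomial solution: f(k) = k*(k + 4)*(k**2 + 10*k + 31)/90.
R(k) = B(k−1)·f(k)/C(k) = k*(k + 4)*(k + 6)*(k**2 + 10*k + 31)/(30*(3*k + 14)); s_k = R·t_k = 2*k*(-k**2 - 10*k - 31)/(15*(k**3 + 10*k**2 + 31*k + 30)).
Verify: 4*(-3*k - 14)/(k**5 + 20*k**4 + 155*k**3 + 580*k**2 + 1044*k + 720) matches t_k.

s_k = \frac{2 k \left(- k^{2} - 10 k - 31\right)}{15 \left(k^{3} + 10 k^{2} + 31 k + 30\right)}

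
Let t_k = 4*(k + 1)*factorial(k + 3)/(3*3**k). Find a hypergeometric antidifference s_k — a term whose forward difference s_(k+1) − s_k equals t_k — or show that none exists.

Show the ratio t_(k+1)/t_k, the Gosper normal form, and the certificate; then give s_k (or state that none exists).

s_k = 4*factorial(k + 3)/3**k

Ratio r(k) = (k + 2)*(k + 4)/(3*(k + 1)).
Take A(k)=k/3 + 4/3, B(k)=1, C(k)=k + 1.
f must satisfy (k/3 + 4/3)·f(k+1) − (1)·f(k) = k + 1.
From deg A=1, deg B=0, deg C=1: d=0.
Solving with deg f ≤ 0: f(k) = 3.
So s_k = (B(k−1)f/C)·t_k = (3/(k + 1))·t_k = 4*factorial(k + 3)/3**k.
Check: Δs_k = 4*(k + 1)*factorial(k + 3)/(3*3**k). ✓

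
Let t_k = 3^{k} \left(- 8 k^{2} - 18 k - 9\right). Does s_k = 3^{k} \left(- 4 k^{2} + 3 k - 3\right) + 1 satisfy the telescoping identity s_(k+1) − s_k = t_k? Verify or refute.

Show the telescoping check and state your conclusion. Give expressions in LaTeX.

valid (s_(k+1) − s_k reduces to t_k)

s_(k+1) = 3**(k + 1)*(3*k - 4*(k + 1)**2) + 1
s_(k+1) − s_k = 3**k*(-8*k**2 - 18*k - 9)
(s_(k+1) − s_k) − t_k = 0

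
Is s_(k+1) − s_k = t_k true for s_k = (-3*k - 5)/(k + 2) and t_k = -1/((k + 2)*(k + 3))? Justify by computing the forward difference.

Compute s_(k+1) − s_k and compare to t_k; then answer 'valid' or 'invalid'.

s_(k+1) = (-3*k - 8)/(k + 3)
s_(k+1) − s_k = -1/(k**2 + 5*k + 6)
(s_(k+1) − s_k) − t_k = 0

Valid — Δs_k = t_k.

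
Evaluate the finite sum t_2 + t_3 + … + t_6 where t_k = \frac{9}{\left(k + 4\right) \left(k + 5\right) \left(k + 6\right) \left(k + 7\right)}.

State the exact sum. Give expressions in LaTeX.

r(k) = (k + 4)/(k + 8) after simplifying.
So A=k + 4 and B=k + 8, with C=1.
Key eq: (k + 4)·f(k+1) = (k + 7)·f(k) + (1).
From deg A=1, deg B=1, deg C=0: d=3.
A polynomial solution: f(k) = k*(k**2 + 15*k + 74)/360.
So s_k = (B(k−1)f/C)·t_k = (k*(k + 7)*(k**2 + 15*k + 74)/360)·t_k = k*(k**2 + 15*k + 74)/(40*(k + 4)*(k + 5)*(k + 6)).
s_(k+1) − s_k = 9/(k**4 + 22*k**3 + 179*k**2 + 638*k + 840) = t_k.
Evaluate s at k=7 and k=2: 133/5720 and 9/560; difference 115/16016.

Σ = 115/16016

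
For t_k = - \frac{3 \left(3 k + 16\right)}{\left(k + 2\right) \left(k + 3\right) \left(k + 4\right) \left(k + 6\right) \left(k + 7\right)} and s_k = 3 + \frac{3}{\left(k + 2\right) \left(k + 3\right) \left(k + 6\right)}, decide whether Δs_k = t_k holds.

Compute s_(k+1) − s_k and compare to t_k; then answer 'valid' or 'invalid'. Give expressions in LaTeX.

s_(k+1) = 3 + 3/((k + 3)*(k + 4)*(k + 7))
s_(k+1) − s_k = 3*(-3*k - 16)/(k**5 + 22*k**4 + 185*k**3 + 740*k**2 + 1404*k + 1008)
(s_(k+1) − s_k) − t_k = 0

valid (s_(k+1) − s_k reduces to t_k)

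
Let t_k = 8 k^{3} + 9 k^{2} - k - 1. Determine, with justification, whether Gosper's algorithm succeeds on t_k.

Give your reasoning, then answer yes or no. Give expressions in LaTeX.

Yes. s_k = k \left(2 k^{3} - k^{2} - 3 k + 1\right).

t_(k+1)/t_k = (8*k**3 + 33*k**2 + 41*k + 15)/(8*k**3 + 9*k**2 - k - 1).
Take A(k)=1, B(k)=1, C(k)=k**3 + 9*k**2/8 - k/8 - 1/8.
Need (1)·f(k+1) − (1)·f(k) = k**3 + 9*k**2/8 - k/8 - 1/8.
Degrees (0,0,3) ⇒ d ≤ 4.
Coefficient equations give f(k) = k*(2*k**3 - k**2 - 3*k + 1)/8.
Get s_k = R·t_k = k*(2*k**3 - k**2 - 3*k + 1) with R(k) = B(k−1)f(k)/C(k) = k*(2*k**3 - k**2 - 3*k + 1)/(8*k**3 + 9*k**2 - k - 1).
Check: Δs_k = 8*k**3 + 9*k**2 - k - 1. ✓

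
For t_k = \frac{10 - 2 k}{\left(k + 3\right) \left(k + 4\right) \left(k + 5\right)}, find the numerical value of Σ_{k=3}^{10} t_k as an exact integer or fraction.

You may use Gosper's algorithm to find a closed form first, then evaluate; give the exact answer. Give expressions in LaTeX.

Σ = 0

Compute t_(k+1)/t_k: get (k - 4)*(k + 3)/((k - 5)*(k + 6)).
Gosper form: A/B · C(k+1)/C(k) with A=k + 3, B=k + 6, C=k - 5.
Set up (k + 3)·f(k+1) − (k + 5)·f(k) − (k - 5) = 0.
Degrees (1,1,1) ⇒ d ≤ 2.
Match coefficients ⇒ f(k) = -k*(k + 19)/12.
Then R = B(k−1)f/C = -k*(k + 5)*(k + 19)/(12*(k - 5)), so s_k = R(k)·t_k = k*(k + 19)/(6*(k + 3)*(k + 4)).
Verify: 2*(5 - k)/(k**3 + 12*k**2 + 47*k + 60) matches t_k.
Telescoping: Σ = s_(11) − s_(3) = 11/42 − (11/42) = 0.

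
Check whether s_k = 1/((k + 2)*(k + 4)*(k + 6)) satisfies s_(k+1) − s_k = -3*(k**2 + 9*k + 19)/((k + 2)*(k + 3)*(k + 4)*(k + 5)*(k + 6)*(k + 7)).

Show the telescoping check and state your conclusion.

Valid — Δs_k = t_k.

s_(k+1) = 1/((k + 3)*(k + 5)*(k + 7))
s_(k+1) − s_k = 1/((k + 3)*(k + 5)*(k + 7)) - 1/((k + 2)*(k + 4)*(k + 6))
(s_(k+1) − s_k) − t_k = 0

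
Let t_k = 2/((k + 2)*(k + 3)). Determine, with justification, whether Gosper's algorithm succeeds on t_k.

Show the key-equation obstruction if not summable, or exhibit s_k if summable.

Ratio r(k) = (k + 2)/(k + 4).
Take A(k)=k + 2, B(k)=k + 4, C(k)=1.
Solve (k + 2)·f(k+1) − (k + 3)·f(k) = 1.
deg f ≤ 1 (via 1,1,0).
Match coefficients ⇒ f(k) = k/2.
So s_k = (B(k−1)f/C)·t_k = (k*(k + 3)/2)·t_k = k/(k + 2).
Verify: 2/(k**2 + 5*k + 6) matches t_k.

Yes. s_k = k/(k + 2).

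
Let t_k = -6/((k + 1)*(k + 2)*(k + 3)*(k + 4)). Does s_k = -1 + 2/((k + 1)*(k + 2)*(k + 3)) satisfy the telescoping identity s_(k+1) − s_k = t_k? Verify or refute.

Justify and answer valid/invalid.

valid (s_(k+1) − s_k reduces to t_k)

s_(k+1) = -1 + 2/((k + 2)*(k + 3)*(k + 4))
s_(k+1) − s_k = -6/((k + 1)*(k + 2)*(k + 3)*(k + 4))
(s_(k+1) − s_k) − t_k = 0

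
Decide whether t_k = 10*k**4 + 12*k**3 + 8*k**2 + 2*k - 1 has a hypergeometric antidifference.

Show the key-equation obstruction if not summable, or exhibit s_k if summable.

The ratio is (10*k**4 + 52*k**3 + 104*k**2 + 94*k + 31)/(10*k**4 + 12*k**3 + 8*k**2 + 2*k - 1).
Take A(k)=1, B(k)=1, C(k)=k**4 + 6*k**3/5 + 4*k**2/5 + k/5 - 1/10.
Key eq: (1)·f(k+1) = (1)·f(k) + (k**4 + 6*k**3/5 + 4*k**2/5 + k/5 - 1/10).
From deg A=0, deg B=0, deg C=4: d=5.
A polynomial solution: f(k) = k*(2*k**4 - 2*k**3 - 1)/10.
R(k) = B(k−1)·f(k)/C(k) = k*(2*k**4 - 2*k**3 - 1)/(10*k**4 + 12*k**3 + 8*k**2 + 2*k - 1); s_k = R·t_k = 2*k**5 - 2*k**4 - k.
Check: Δs_k = 10*k**4 + 12*k**3 + 8*k**2 + 2*k - 1. ✓

Yes. s_k = 2*k**5 - 2*k**4 - k.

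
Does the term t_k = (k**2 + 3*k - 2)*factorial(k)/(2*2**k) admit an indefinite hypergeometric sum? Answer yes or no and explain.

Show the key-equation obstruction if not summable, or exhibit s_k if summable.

t_(k+1)/t_k = (k + 1)*(3*k + (k + 1)**2 + 1)/(2*(k**2 + 3*k - 2)).
Take A(k)=k/2 + 1/2, B(k)=1, C(k)=k**2 + 3*k - 2.
Solve (k/2 + 1/2)·f(k+1) − (1)·f(k) = k**2 + 3*k - 2.
deg f ≤ 1 (via 1,0,2).
A polynomial solution: f(k) = 2*(k + 3).
Certificate R = B(k−1)f/C = 2*(k + 3)/(k**2 + 3*k - 2) gives s_k = (k + 3)*factorial(k)/2**k.
s_(k+1) − s_k = (k**2 + 3*k - 2)*factorial(k)/(2*2**k) = t_k.

Yes. s_k = (k + 3)*factorial(k)/2**k.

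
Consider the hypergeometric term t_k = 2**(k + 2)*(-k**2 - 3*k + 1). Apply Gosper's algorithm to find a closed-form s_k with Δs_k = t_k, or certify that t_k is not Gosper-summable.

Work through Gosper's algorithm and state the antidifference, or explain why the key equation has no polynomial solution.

The ratio is 2*(k**2 + 5*k + 3)/(k**2 + 3*k - 1).
Gosper form: A/B · C(k+1)/C(k) with A=2, B=1, C=k**2 + 3*k - 1.
Need (2)·f(k+1) − (1)·f(k) = k**2 + 3*k - 1.
Bound: deg f ≤ 2.
Solving with deg f ≤ 2: f(k) = k**2 - k - 1.
R(k) = B(k−1)·f(k)/C(k) = (k**2 - k - 1)/(k**2 + 3*k - 1); s_k = R·t_k = 2**(k + 2)*(-k**2 + k + 1).
Verify: 2**(k + 2)*(-k**2 - 3*k + 1) matches t_k.

s_k = 2**(k + 2)*(-k**2 + k + 1)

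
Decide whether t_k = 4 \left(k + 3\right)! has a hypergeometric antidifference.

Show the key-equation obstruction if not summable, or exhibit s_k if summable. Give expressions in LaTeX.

Compute t_(k+1)/t_k: get k + 4.
Gosper form: A/B · C(k+1)/C(k) with A=k + 4, B=1, C=1.
f must satisfy (k + 4)·f(k+1) − (1)·f(k) = 1.
deg f ≤ -1 (via 1,0,0).
d = -1 < 0 ⇒ no nonzero polynomial f; not summable.

No; the degree bound rules out any f.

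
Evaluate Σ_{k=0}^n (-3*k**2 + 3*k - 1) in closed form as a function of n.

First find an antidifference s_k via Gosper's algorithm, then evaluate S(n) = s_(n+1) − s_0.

Compute t_(k+1)/t_k: get (3*k**2 + 3*k + 1)/(3*k**2 - 3*k + 1).
Gosper form: A/B · C(k+1)/C(k) with A=1, B=1, C=k**2 - k + 1/3.
Need (1)·f(k+1) − (1)·f(k) = k**2 - k + 1/3.
deg f ≤ 3 (via 0,0,2).
Solve for f: f(k) = k*(k**2 - 3*k + 3)/3 (degree 3 ≤ 3).
Then R = B(k−1)f/C = k*(k**2 - 3*k + 3)/(3*k**2 - 3*k + 1), so s_k = R(k)·t_k = k*(-k**2 + 3*k - 3).
Check: Δs_k = -3*k**2 + 3*k - 1. ✓
Σ_(k=0)^n t_k = s_(n+1) − s_(0) = (-n**3 - 1) − (0), i.e. -n**3 - 1.

S(n) = -n**3 - 1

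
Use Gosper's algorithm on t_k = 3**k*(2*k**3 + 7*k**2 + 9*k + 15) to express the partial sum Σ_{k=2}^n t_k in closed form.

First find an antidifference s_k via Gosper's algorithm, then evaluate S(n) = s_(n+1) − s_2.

S(n) = 3*3**n*n**3 + 6*3**n*n**2 + 12*3**n*n + 18*3**n - 117

The ratio is 3*(2*k**3 + 13*k**2 + 29*k + 33)/(2*k**3 + 7*k**2 + 9*k + 15).
Gosper form: A/B · C(k+1)/C(k) with A=3, B=1, C=k**3 + 7*k**2/2 + 9*k/2 + 15/2.
f must satisfy (3)·f(k+1) − (1)·f(k) = k**3 + 7*k**2/2 + 9*k/2 + 15/2.
Bound: deg f ≤ 3.
Solving with deg f ≤ 3: f(k) = (k**3 - k**2 + 3*k + 3)/2.
Then R = B(k−1)f/C = (k**3 - k**2 + 3*k + 3)/(2*k**3 + 7*k**2 + 9*k + 15), so s_k = R(k)·t_k = 3**k*(k**3 - k**2 + 3*k + 3).
Check: Δs_k = 3**k*(2*k**3 + 7*k**2 + 9*k + 15). ✓
Telescope: S(n) = s_(n+1) − s_(2) = 3**(n + 1)*(n**3 + 2*n**2 + 4*n + 6) − (117) = 3*3**n*n**3 + 6*3**n*n**2 + 12*3**n*n + 18*3**n - 117.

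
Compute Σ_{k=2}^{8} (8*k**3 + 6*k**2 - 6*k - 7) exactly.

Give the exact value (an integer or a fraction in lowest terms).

Σ = 11319

Ratio r(k) = (8*k**3 + 30*k**2 + 30*k + 1)/(8*k**3 + 6*k**2 - 6*k - 7).
So A=1 and B=1, with C=k**3 + 3*k**2/4 - 3*k/4 - 7/8.
Need (1)·f(k+1) − (1)·f(k) = k**3 + 3*k**2/4 - 3*k/4 - 7/8.
Bound: deg f ≤ 4.
Coefficient equations give f(k) = k*(2*k**3 - 2*k**2 - 4*k - 3)/8.
R(k) = B(k−1)·f(k)/C(k) = k*(2*k**3 - 2*k**2 - 4*k - 3)/(8*k**3 + 6*k**2 - 6*k - 7); s_k = R·t_k = k*(2*k**3 - 2*k**2 - 4*k - 3).
Δs = 8*k**3 + 6*k**2 - 6*k - 7, as required.
Σ_(k=2)^(8) t_k = s_(9) − s_(2) = 11313 − (-6) = 11319.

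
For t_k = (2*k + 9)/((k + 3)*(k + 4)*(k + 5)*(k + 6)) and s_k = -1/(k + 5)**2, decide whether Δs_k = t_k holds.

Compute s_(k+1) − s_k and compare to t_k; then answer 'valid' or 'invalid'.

s_(k+1) = -1/(k + 6)**2
s_(k+1) − s_k = -1/(k + 6)**2 + (k + 5)**(-2)
(s_(k+1) − s_k) − t_k = 2*(-3*k**2 - 29*k - 69)/(k**6 + 29*k**5 + 347*k**4 + 2191*k**3 + 7692*k**2 + 14220*k + 10800)

Invalid: residual 2*(-3*k**2 - 29*k - 69)/(k**6 + 29*k**5 + 347*k**4 + 2191*k**3 + 7692*k**2 + 14220*k + 10800) ≠ 0.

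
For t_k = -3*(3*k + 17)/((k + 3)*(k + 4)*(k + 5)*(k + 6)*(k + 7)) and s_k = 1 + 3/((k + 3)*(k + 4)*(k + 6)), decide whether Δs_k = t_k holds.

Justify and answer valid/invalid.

s_(k+1) = 1 + 3/((k + 4)*(k + 5)*(k + 7))
s_(k+1) − s_k = 3*(-3*k - 17)/(k**5 + 25*k**4 + 245*k**3 + 1175*k**2 + 2754*k + 2520)
(s_(k+1) − s_k) − t_k = 0

Valid: the claim telescopes to t_k.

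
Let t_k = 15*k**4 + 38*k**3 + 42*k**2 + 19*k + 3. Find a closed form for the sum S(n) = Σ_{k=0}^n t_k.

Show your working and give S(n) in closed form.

The ratio is (15*k**4 + 98*k**3 + 246*k**2 + 277*k + 117)/(15*k**4 + 38*k**3 + 42*k**2 + 19*k + 3).
Normal form (A,B,C) = (1, 1, k**4 + 38*k**3/15 + 14*k**2/5 + 19*k/15 + 1/5).
Key eq: (1)·f(k+1) = (1)·f(k) + (k**4 + 38*k**3/15 + 14*k**2/5 + 19*k/15 + 1/5).
Bound: deg f ≤ 5.
Solve for f: f(k) = k**2*(3*k**3 + 2*k**2 - 2)/15 (degree 5 ≤ 5).
R(k) = B(k−1)·f(k)/C(k) = k**2*(3*k**3 + 2*k**2 - 2)/(15*k**4 + 38*k**3 + 42*k**2 + 19*k + 3); s_k = R·t_k = k**2*(3*k**3 + 2*k**2 - 2).
Verify: 15*k**4 + 38*k**3 + 42*k**2 + 19*k + 3 matches t_k.
Telescope: S(n) = s_(n+1) − s_(0) = 3*n**5 + 17*n**4 + 38*n**3 + 40*n**2 + 19*n + 3 − (0) = 3*n**5 + 17*n**4 + 38*n**3 + 40*n**2 + 19*n + 3.

S(n) = 3*n**5 + 17*n**4 + 38*n**3 + 40*n**2 + 19*n + 3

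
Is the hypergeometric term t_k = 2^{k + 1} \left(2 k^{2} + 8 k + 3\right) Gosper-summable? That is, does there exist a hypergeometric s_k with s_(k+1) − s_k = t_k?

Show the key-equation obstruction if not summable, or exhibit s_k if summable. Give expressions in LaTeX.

Yes. s_k = 2^{k + 1} \left(2 k^{2} - 1\right).

The ratio is 2*(2*k**2 + 12*k + 13)/(2*k**2 + 8*k + 3).
Normal form (A,B,C) = (2, 1, k**2 + 4*k + 3/2).
Solve (2)·f(k+1) − (1)·f(k) = k**2 + 4*k + 3/2.
d = 2 from the (0,0,2) case.
Coefficient equations give f(k) = (2*k**2 - 1)/2.
So s_k = (B(k−1)f/C)·t_k = ((2*k**2 - 1)/(2*k**2 + 8*k + 3))·t_k = 2**(k + 1)*(2*k**2 - 1).
Δs = 2**(k + 1)*(2*k**2 + 8*k + 3), as required.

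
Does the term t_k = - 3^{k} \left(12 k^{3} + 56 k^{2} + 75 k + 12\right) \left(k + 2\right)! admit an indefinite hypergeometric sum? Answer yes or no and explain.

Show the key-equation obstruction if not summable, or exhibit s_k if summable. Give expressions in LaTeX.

t_(k+1)/t_k = 3*(12*k**4 + 128*k**3 + 499*k**2 + 824*k + 465)/(12*k**3 + 56*k**2 + 75*k + 12).
A = 3*k + 9, B = 1, C = k**3 + 14*k**2/3 + 25*k/4 + 1.
Set up (3*k + 9)·f(k+1) − (1)·f(k) − (k**3 + 14*k**2/3 + 25*k/4 + 1) = 0.
deg f ≤ 2 (via 1,0,3).
A polynomial solution: f(k) = (4*k**2 - 3)/12.
Certificate R = B(k−1)f/C = (4*k**2 - 3)/(12*k**3 + 56*k**2 + 75*k + 12) gives s_k = -3**k*(4*k**2 - 3)*factorial(k + 2).
Check: Δs_k = -3**k*(12*k**3 + 56*k**2 + 75*k + 12)*factorial(k + 2). ✓

Yes. s_k = - 3^{k} \left(4 k^{2} - 3\right) \left(k + 2\right)!.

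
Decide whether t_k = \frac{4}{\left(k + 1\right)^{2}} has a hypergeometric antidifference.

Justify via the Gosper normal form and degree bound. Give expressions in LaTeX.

Compute t_(k+1)/t_k: get (k + 1)**2/(k + 2)**2.
A = k**2 + 2*k + 1, B = k**2 + 4*k + 4, C = 1.
Solve (k**2 + 2*k + 1)·f(k+1) − (k**2 + 2*k + 1)·f(k) = 1.
deg f ≤ 0 (via 2,2,0).
f = c0 ⇒ A·f(k+1) − B(k−1)·f(k) − C = -1. The system {-1 = 0} is inconsistent; no antidifference.

No. Not Gosper-summable.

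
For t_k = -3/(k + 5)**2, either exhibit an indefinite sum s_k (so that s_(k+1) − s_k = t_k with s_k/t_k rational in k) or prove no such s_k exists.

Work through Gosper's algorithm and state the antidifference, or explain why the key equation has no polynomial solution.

none — t_k is not Gosper-summable

Step 1: r(k) = (k + 5)**2/(k + 6)**2.
Factor: A=k**2 + 10*k + 25; B=k**2 + 12*k + 36; C=1.
Solve (k**2 + 10*k + 25)·f(k+1) − (k**2 + 10*k + 25)·f(k) = 1.
Degrees (2,2,0) ⇒ d ≤ 0.
Write f(k) = c0. Then LHS − RHS = -1, requiring -1 = 0: contradictory. No certificate.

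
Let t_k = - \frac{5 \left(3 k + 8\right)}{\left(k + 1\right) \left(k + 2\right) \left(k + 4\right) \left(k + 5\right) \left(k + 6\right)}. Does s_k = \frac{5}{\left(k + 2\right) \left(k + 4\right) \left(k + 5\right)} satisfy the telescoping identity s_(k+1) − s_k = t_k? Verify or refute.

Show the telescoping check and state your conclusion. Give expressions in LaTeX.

Invalid: residual \frac{10 \left(2 k + 7\right)}{k^{6} + 21 k^{5} + 175 k^{4} + 735 k^{3} + 1624 k^{2} + 1764 k + 720} ≠ 0.

s_(k+1) = 5/((k + 3)*(k + 5)*(k + 6))
s_(k+1) − s_k = 5*(-3*k - 10)/(k**5 + 20*k**4 + 155*k**3 + 580*k**2 + 1044*k + 720)
(s_(k+1) − s_k) − t_k = 10*(2*k + 7)/(k**6 + 21*k**5 + 175*k**4 + 735*k**3 + 1624*k**2 + 1764*k + 720)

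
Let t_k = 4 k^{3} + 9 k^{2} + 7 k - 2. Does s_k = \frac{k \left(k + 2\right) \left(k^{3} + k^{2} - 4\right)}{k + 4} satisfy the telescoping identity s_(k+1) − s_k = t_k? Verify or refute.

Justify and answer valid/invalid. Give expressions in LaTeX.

s_(k+1) = (k + 1)*(k + 3)*((k + 1)**3 + (k + 1)**2 - 4)/(k + 5)
s_(k+1) − s_k = (4*k**5 + 39*k**4 + 120*k**3 + 155*k**2 + 62*k - 24)/(k**2 + 9*k + 20)
(s_(k+1) − s_k) − t_k = 2*(-3*k**4 - 24*k**3 - 43*k**2 - 30*k + 8)/(k**2 + 9*k + 20)

Invalid: residual \frac{2 \left(- 3 k^{4} - 24 k^{3} - 43 k^{2} - 30 k + 8\right)}{k^{2} + 9 k + 20} ≠ 0.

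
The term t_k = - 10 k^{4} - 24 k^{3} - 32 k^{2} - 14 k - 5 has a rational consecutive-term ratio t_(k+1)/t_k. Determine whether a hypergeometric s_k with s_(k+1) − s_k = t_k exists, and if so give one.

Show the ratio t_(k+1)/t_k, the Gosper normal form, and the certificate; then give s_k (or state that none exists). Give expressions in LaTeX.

s_k = k \left(- 2 k^{4} - k^{3} - 2 k^{2} + 3 k - 3\right)

Compute t_(k+1)/t_k: get (10*k**4 + 64*k**3 + 164*k**2 + 190*k + 85)/(10*k**4 + 24*k**3 + 32*k**2 + 14*k + 5).
A = 1, B = 1, C = k**4 + 12*k**3/5 + 16*k**2/5 + 7*k/5 + 1/2.
Set up (1)·f(k+1) − (1)·f(k) − (k**4 + 12*k**3/5 + 16*k**2/5 + 7*k/5 + 1/2) = 0.
Bound: deg f ≤ 5.
Solving with deg f ≤ 5: f(k) = k*(2*k**4 + k**3 + 2*k**2 - 3*k + 3)/10.
So s_k = (B(k−1)f/C)·t_k = (k*(2*k**4 + k**3 + 2*k**2 - 3*k + 3)/(10*k**4 + 24*k**3 + 32*k**2 + 14*k + 5))·t_k = k*(-2*k**4 - k**3 - 2*k**2 + 3*k - 3).
Δs = -10*k**4 - 24*k**3 - 32*k**2 - 14*k - 5, as required.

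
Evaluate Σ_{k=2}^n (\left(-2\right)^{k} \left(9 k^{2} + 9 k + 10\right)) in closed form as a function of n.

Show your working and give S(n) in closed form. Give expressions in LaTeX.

t_(k+1)/t_k = 2*(-9*k**2 - 27*k - 28)/(9*k**2 + 9*k + 10).
A = -2, B = 1, C = k**2 + k + 10/9.
Need (-2)·f(k+1) − (1)·f(k) = k**2 + k + 10/9.
Bound: deg f ≤ 2.
Solve for f: f(k) = -(3*k**2 - k + 2)/9 (degree 2 ≤ 2).
Then R = B(k−1)f/C = -(3*k**2 - k + 2)/(9*k**2 + 9*k + 10), so s_k = R(k)·t_k = (-2)**k*(-3*k**2 + k - 2).
Δs = (-2)**k*(9*k**2 + 9*k + 10), as required.
Telescope: S(n) = s_(n+1) − s_(2) = 2*(-2)**n*(3*n**2 + 5*n + 4) − (-48) = 6*(-2)**n*n**2 + 10*(-2)**n*n + 8*(-2)**n + 48.

S(n) = 6 \left(-2\right)^{n} n^{2} + 10 \left(-2\right)^{n} n + 8 \left(-2\right)^{n} + 48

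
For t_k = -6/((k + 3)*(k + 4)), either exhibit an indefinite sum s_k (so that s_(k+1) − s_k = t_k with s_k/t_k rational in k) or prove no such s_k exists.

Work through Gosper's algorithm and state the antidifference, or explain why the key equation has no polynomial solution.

r(k) = (k + 3)/(k + 5) after simplifying.
Factor: A=k + 3; B=k + 5; C=1.
Key eq: (k + 3)·f(k+1) = (k + 4)·f(k) + (1).
deg f ≤ 1 (via 1,1,0).
A polynomial solution: f(k) = k/3.
So s_k = (B(k−1)f/C)·t_k = (k*(k + 4)/3)·t_k = -2*k/(k + 3).
Δs = -6/(k**2 + 7*k + 12), as required.

s_k = -2*k/(k + 3)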